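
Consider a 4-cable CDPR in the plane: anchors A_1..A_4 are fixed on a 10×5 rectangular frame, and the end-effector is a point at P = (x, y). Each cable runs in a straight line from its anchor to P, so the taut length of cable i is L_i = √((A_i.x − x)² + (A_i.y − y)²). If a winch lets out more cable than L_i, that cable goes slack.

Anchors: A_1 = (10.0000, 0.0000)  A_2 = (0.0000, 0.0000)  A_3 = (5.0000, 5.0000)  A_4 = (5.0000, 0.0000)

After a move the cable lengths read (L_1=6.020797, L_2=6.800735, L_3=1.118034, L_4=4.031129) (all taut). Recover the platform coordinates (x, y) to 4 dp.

(5.5000, 4.0000)

expand ‖A_i−P‖²=L_i² and subtract eq 1 (c_i ≔ ‖A_i‖²−L_i²)
c_1 = 100.0000+0.0000−36.2500 = 63.7500
eq1−eq2 → [20.0000  0.0000]·P = 110.0000
eq1−eq3 → [10.0000  -10.0000]·P = 15.0000
eq1−eq4 → [10.0000  0.0000]·P = 55.0000
2×2 solve → P = (5.5000, 4.0000)
check cable 4: ‖A_4−P‖² = 16.2500 ≈ L_4² = 16.2500 ✓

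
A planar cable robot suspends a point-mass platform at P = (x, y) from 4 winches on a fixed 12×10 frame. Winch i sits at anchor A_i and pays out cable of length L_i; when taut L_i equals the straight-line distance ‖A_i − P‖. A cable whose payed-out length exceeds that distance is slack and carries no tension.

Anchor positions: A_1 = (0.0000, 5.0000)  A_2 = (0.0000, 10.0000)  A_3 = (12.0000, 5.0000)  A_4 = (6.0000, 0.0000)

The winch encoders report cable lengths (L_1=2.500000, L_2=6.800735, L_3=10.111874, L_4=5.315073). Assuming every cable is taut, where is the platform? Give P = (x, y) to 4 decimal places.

(2.0000, 3.5000)

circle eqns → linear via eq_j − eq_1; set k_j = A_j·A_j − L_j²
k_1 = 0.0000+25.0000−6.2500 = 18.7500
0.0000·x − 10.0000·y = k_1−k_2 = -35.0000
-24.0000·x + 0.0000·y = k_1−k_3 = -48.0000
-12.0000·x + 10.0000·y = k_1−k_4 = 11.0000
solve first two rows → x=2.0000, y=3.5000
check cable 4: ‖A_4−P‖² = 28.2500 ≈ L_4² = 28.2500 ✓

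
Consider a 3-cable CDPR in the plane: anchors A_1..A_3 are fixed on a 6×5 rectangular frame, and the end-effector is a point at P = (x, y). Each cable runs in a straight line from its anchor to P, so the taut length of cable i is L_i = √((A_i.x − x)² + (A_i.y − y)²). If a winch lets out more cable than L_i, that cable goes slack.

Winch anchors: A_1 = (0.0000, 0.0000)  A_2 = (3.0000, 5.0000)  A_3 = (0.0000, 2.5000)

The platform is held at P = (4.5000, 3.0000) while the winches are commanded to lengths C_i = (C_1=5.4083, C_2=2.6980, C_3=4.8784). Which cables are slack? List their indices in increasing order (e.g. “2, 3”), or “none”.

cable 1: √((-4.5000)²+(-3.0000)²)=5.4083, C_1=5.4083: taut
cable 2: √((-1.5000)²+(2.0000)²)=2.5000, C_2=2.6980: slack
cable 3: √((-4.5000)²+(-0.5000)²)=4.5277, C_3=4.8784: slack

2, 3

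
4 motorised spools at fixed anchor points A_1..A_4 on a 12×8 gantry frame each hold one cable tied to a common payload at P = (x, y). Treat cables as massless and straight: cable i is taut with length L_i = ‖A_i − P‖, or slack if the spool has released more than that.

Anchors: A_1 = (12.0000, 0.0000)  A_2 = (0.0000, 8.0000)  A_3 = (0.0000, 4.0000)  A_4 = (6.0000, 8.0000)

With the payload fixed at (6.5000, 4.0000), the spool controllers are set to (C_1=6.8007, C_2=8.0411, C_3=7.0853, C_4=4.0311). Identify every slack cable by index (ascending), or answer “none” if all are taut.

2, 3

i=1: geometric 6.8007 vs commanded 6.8007 ⇒ taut
i=2: geometric 7.6322 vs commanded 8.0411 ⇒ slack
i=3: geometric 6.5000 vs commanded 7.0853 ⇒ slack
i=4: geometric 4.0311 vs commanded 4.0311 ⇒ taut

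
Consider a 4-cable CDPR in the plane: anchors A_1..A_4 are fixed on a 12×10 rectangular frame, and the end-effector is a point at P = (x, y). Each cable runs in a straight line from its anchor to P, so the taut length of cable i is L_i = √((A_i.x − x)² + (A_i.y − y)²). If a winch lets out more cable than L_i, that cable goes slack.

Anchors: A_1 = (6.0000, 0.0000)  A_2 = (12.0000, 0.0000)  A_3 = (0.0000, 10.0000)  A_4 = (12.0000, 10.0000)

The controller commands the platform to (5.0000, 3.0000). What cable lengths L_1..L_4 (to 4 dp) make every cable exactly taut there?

cable 1: Δx=1.0000, Δy=-3.0000; L_1 = √(Δx²+Δy²) = 3.1623
cable 2: Δx=7.0000, Δy=-3.0000; L_2 = √(Δx²+Δy²) = 7.6158
cable 3: Δx=-5.0000, Δy=7.0000; L_3 = √(Δx²+Δy²) = 8.6023
cable 4: Δx=7.0000, Δy=7.0000; L_4 = √(Δx²+Δy²) = 9.8995

(3.1623, 7.6158, 8.6023, 9.8995)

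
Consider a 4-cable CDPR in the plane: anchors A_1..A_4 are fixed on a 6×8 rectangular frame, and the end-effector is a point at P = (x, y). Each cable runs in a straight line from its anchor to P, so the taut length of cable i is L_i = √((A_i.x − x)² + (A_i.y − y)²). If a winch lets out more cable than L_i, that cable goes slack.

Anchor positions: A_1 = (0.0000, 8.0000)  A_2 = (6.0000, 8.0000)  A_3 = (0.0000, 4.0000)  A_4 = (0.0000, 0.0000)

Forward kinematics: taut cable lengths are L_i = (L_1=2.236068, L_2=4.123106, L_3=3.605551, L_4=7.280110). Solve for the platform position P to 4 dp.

expand ‖A_i−P‖²=L_i² and subtract eq 1 (q_i ≔ ‖A_i‖²−L_i²)
q_1 = 0.0000+64.0000−5.0000 = 59.0000
eq1−eq2 → [-12.0000  0.0000]·P = -24.0000
eq1−eq3 → [0.0000  8.0000]·P = 56.0000
eq1−eq4 → [0.0000  16.0000]·P = 112.0000
2×2 solve → P = (2.0000, 7.0000)
check cable 4: ‖A_4−P‖² = 53.0000 ≈ L_4² = 53.0000 ✓

(2.0000, 7.0000)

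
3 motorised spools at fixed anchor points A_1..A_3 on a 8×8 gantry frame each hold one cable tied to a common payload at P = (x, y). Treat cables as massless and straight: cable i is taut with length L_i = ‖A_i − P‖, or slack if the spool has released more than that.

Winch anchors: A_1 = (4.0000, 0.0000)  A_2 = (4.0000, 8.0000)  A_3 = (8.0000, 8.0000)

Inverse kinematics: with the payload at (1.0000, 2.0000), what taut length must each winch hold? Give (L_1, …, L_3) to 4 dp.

L_1: Δ = A_1−P = (3.0000, -2.0000) → ‖Δ‖ = √13.0000 = 3.6056
L_2: Δ = A_2−P = (3.0000, 6.0000) → ‖Δ‖ = √45.0000 = 6.7082
L_3: Δ = A_3−P = (7.0000, 6.0000) → ‖Δ‖ = √85.0000 = 9.2195

(3.6056, 6.7082, 9.2195)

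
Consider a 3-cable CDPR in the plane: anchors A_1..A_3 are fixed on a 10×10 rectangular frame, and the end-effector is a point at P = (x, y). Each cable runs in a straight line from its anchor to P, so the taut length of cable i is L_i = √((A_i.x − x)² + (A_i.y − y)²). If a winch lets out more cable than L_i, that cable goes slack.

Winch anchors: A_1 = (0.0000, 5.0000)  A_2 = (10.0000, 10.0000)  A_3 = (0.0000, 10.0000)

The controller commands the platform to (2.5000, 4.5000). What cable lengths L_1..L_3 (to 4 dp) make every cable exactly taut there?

(2.5495, 9.3005, 6.0415)

L_1 = √((0.0000−2.5000)² + (5.0000−4.5000)²) = 2.5495
L_2 = √((10.0000−2.5000)² + (10.0000−4.5000)²) = 9.3005
L_3 = √((0.0000−2.5000)² + (10.0000−4.5000)²) = 6.0415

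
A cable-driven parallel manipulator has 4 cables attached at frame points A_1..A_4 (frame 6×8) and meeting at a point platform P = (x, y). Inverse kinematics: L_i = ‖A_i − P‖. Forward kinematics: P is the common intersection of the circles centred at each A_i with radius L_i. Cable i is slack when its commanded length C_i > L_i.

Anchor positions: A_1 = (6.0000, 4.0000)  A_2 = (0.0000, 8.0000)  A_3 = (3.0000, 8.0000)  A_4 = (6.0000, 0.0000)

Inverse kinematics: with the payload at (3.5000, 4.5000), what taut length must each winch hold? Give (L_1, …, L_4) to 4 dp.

(2.5495, 4.9497, 3.5355, 5.1478)

L_1: Δ = A_1−P = (2.5000, -0.5000) → ‖Δ‖ = √6.5000 = 2.5495
L_2: Δ = A_2−P = (-3.5000, 3.5000) → ‖Δ‖ = √24.5000 = 4.9497
L_3: Δ = A_3−P = (-0.5000, 3.5000) → ‖Δ‖ = √12.5000 = 3.5355
L_4: Δ = A_4−P = (2.5000, -4.5000) → ‖Δ‖ = √26.5000 = 5.1478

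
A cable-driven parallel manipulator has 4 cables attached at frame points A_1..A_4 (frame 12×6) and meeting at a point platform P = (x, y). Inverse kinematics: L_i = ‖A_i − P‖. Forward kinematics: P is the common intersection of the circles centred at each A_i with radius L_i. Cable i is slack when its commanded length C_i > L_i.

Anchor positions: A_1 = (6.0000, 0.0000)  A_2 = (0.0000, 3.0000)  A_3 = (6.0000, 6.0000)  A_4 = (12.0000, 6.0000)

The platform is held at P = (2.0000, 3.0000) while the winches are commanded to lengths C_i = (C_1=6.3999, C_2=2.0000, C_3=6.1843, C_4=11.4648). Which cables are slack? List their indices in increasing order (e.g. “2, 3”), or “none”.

cable 1: L_1 = ‖A_1−P‖ = 5.0000;  C_1 = 6.3999 → slack
cable 2: L_2 = ‖A_2−P‖ = 2.0000;  C_2 = 2.0000 → taut
cable 3: L_3 = ‖A_3−P‖ = 5.0000;  C_3 = 6.1843 → slack
cable 4: L_4 = ‖A_4−P‖ = 10.4403;  C_4 = 11.4648 → slack

1, 3, 4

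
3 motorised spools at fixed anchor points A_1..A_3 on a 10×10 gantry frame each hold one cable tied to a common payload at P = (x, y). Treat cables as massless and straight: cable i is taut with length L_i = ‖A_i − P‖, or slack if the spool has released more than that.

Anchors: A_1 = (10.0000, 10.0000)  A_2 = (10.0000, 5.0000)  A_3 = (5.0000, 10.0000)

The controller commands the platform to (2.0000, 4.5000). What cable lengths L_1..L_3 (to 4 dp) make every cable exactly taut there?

L_1 = √((10.0000−2.0000)² + (10.0000−4.5000)²) = 9.7082
L_2 = √((10.0000−2.0000)² + (5.0000−4.5000)²) = 8.0156
L_3 = √((5.0000−2.0000)² + (10.0000−4.5000)²) = 6.2650

(9.7082, 8.0156, 6.2650)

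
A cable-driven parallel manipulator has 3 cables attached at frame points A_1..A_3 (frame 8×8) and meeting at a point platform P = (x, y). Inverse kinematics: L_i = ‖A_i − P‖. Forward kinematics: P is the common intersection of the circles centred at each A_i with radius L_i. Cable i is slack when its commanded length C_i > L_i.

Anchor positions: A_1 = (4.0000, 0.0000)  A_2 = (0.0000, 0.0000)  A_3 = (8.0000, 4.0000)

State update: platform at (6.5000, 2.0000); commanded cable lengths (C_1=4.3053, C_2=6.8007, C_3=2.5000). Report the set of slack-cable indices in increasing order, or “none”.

cable 1: L_1 = ‖A_1−P‖ = 3.2016;  C_1 = 4.3053 → slack
cable 2: L_2 = ‖A_2−P‖ = 6.8007;  C_2 = 6.8007 → taut
cable 3: L_3 = ‖A_3−P‖ = 2.5000;  C_3 = 2.5000 → taut

1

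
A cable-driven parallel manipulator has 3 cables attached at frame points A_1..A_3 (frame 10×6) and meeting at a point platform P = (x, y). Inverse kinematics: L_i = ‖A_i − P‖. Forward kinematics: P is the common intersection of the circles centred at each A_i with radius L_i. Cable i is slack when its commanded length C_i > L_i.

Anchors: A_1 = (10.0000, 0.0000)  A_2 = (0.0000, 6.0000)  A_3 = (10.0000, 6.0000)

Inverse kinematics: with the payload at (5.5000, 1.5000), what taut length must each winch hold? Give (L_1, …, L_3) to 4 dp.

(4.7434, 7.1063, 6.3640)

L_1: Δ = A_1−P = (4.5000, -1.5000) → ‖Δ‖ = √22.5000 = 4.7434
L_2: Δ = A_2−P = (-5.5000, 4.5000) → ‖Δ‖ = √50.5000 = 7.1063
L_3: Δ = A_3−P = (4.5000, 4.5000) → ‖Δ‖ = √40.5000 = 6.3640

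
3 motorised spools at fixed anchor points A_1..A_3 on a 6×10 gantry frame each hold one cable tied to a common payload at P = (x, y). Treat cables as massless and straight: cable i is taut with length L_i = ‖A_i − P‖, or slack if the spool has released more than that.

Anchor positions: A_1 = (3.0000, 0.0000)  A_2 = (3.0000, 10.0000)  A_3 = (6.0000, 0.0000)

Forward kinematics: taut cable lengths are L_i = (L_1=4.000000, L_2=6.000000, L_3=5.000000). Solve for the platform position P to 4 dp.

(3.0000, 4.0000)

circle eqns → linear via eq_j − eq_1; set k_j = A_j·A_j − L_j²
k_1 = 9.0000+0.0000−16.0000 = -7.0000
0.0000·x − 20.0000·y = k_1−k_2 = -80.0000
-6.0000·x + 0.0000·y = k_1−k_3 = -18.0000
solve first two rows → x=3.0000, y=4.0000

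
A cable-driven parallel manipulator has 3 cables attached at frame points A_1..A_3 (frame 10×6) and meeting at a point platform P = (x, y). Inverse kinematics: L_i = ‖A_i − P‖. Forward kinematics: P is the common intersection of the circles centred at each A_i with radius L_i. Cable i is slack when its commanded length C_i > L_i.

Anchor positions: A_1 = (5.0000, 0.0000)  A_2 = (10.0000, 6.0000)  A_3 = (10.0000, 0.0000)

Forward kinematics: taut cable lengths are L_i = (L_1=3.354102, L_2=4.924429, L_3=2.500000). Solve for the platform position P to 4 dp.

circle eqns → linear via eq_j − eq_1; set c_j = A_j·A_j − L_j²
c_1 = 25.0000+0.0000−11.2500 = 13.7500
-10.0000·x − 12.0000·y = c_1−c_2 = -98.0000
-10.0000·x + 0.0000·y = c_1−c_3 = -80.0000
solve first two rows → x=8.0000, y=1.5000

(8.0000, 1.5000)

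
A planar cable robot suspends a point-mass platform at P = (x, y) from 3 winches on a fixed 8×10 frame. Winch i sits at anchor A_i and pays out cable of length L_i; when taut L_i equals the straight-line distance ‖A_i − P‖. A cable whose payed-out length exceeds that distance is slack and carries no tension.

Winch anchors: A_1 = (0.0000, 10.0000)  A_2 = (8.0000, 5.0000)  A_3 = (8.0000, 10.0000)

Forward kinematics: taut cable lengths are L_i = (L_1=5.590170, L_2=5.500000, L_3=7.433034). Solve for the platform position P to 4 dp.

circle eqns → linear via eq_j − eq_1; set q_j = A_j·A_j − L_j²
q_1 = 0.0000+100.0000−31.2500 = 68.7500
-16.0000·x + 10.0000·y = q_1−q_2 = 10.0000
-16.0000·x + 0.0000·y = q_1−q_3 = -40.0000
solve first two rows → x=2.5000, y=5.0000

(2.5000, 5.0000)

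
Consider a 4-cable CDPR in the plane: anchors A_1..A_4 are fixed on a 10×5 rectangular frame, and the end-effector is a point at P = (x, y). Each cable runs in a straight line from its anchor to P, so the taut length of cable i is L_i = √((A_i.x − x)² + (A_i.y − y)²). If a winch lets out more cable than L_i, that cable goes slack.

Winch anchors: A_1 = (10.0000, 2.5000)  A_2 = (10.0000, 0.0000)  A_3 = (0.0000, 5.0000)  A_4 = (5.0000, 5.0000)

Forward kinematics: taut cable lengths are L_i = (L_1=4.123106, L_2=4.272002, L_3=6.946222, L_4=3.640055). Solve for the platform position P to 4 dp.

(6.0000, 1.5000)

each cable: (A_i−P)·(A_i−P) = L_i²; let c_i = ‖A_i‖²−L_i²
c_1 = 100.0000+6.2500−17.0000 = 89.2500
row 1: 0.0000x + 5.0000y = 7.5000  (c_2=81.7500)
row 2: 20.0000x − 5.0000y = 112.5000  (c_3=-23.2500)
row 3: 10.0000x − 5.0000y = 52.5000  (c_4=36.7500)
Cramer on rows 1–2 → x = 6.0000, y = 1.5000
check cable 4: ‖A_4−P‖² = 13.2500 ≈ L_4² = 13.2500 ✓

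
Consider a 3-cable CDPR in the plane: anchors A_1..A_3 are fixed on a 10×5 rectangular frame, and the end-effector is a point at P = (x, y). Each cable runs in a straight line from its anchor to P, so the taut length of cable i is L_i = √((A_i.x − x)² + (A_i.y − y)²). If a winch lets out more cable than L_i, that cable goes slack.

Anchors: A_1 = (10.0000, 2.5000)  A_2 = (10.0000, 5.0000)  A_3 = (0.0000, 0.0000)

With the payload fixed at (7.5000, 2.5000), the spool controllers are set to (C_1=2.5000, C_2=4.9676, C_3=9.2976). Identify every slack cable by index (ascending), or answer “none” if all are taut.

i=1: geometric 2.5000 vs commanded 2.5000 ⇒ taut
i=2: geometric 3.5355 vs commanded 4.9676 ⇒ slack
i=3: geometric 7.9057 vs commanded 9.2976 ⇒ slack

2, 3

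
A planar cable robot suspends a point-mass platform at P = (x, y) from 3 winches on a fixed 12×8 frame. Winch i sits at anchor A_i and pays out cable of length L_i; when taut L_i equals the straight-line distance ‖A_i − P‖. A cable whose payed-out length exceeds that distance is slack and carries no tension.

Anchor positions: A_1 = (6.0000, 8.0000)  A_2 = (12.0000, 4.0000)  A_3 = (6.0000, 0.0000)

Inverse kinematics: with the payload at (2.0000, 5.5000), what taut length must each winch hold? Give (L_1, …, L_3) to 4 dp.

L_1 = √((6.0000−2.0000)² + (8.0000−5.5000)²) = 4.7170
L_2 = √((12.0000−2.0000)² + (4.0000−5.5000)²) = 10.1119
L_3 = √((6.0000−2.0000)² + (0.0000−5.5000)²) = 6.8007

(4.7170, 10.1119, 6.8007)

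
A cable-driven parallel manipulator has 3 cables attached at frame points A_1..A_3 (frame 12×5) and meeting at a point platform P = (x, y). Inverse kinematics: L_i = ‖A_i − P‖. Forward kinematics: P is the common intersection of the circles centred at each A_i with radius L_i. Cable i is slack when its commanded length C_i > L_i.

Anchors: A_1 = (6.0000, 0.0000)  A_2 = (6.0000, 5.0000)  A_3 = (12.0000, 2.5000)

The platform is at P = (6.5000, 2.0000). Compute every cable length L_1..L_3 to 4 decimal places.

(2.0616, 3.0414, 5.5227)

L_1: Δ = A_1−P = (-0.5000, -2.0000) → ‖Δ‖ = √4.2500 = 2.0616
L_2: Δ = A_2−P = (-0.5000, 3.0000) → ‖Δ‖ = √9.2500 = 3.0414
L_3: Δ = A_3−P = (5.5000, 0.5000) → ‖Δ‖ = √30.5000 = 5.5227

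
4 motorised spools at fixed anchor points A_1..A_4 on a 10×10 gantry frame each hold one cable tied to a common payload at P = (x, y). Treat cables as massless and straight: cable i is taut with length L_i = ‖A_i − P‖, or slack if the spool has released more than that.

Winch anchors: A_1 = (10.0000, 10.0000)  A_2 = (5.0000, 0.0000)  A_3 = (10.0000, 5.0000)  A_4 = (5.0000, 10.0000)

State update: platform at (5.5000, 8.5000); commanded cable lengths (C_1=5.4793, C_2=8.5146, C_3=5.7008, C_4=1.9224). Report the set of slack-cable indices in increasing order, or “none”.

i=1: geometric 4.7434 vs commanded 5.4793 ⇒ slack
i=2: geometric 8.5147 vs commanded 8.5146 ⇒ taut
i=3: geometric 5.7009 vs commanded 5.7008 ⇒ taut
i=4: geometric 1.5811 vs commanded 1.9224 ⇒ slack

1, 4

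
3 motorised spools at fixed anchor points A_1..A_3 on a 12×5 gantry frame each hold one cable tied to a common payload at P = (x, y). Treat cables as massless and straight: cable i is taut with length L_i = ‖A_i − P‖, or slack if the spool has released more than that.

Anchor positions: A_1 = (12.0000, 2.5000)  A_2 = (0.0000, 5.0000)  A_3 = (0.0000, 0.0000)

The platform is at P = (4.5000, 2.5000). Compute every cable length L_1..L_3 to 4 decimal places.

cable 1: Δx=7.5000, Δy=0.0000; L_1 = √(Δx²+Δy²) = 7.5000
cable 2: Δx=-4.5000, Δy=2.5000; L_2 = √(Δx²+Δy²) = 5.1478
cable 3: Δx=-4.5000, Δy=-2.5000; L_3 = √(Δx²+Δy²) = 5.1478

(7.5000, 5.1478, 5.1478)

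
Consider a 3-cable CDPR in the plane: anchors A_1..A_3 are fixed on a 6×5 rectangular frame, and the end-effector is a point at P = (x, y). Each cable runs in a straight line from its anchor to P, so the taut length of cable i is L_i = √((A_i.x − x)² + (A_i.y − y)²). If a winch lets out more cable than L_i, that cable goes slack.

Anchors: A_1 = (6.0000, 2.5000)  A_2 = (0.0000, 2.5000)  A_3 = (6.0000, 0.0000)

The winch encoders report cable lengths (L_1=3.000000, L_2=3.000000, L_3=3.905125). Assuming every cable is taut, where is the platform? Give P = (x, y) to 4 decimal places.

(3.0000, 2.5000)

each cable: (A_i−P)·(A_i−P) = L_i²; let k_i = ‖A_i‖²−L_i²
k_1 = 36.0000+6.2500−9.0000 = 33.2500
row 1: 12.0000x + 0.0000y = 36.0000  (k_2=-2.7500)
row 2: 0.0000x + 5.0000y = 12.5000  (k_3=20.7500)
Cramer on rows 1–2 → x = 3.0000, y = 2.5000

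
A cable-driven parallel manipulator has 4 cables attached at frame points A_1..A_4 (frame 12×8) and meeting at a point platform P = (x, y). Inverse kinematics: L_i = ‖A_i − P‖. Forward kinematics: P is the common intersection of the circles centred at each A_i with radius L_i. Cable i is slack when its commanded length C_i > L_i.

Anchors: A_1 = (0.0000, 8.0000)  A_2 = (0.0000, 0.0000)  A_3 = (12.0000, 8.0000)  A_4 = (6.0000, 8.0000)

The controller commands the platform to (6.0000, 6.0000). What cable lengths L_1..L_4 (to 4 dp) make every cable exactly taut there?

(6.3246, 8.4853, 6.3246, 2.0000)

L_1 = √((0.0000−6.0000)² + (8.0000−6.0000)²) = 6.3246
L_2 = √((0.0000−6.0000)² + (0.0000−6.0000)²) = 8.4853
L_3 = √((12.0000−6.0000)² + (8.0000−6.0000)²) = 6.3246
L_4 = √((6.0000−6.0000)² + (8.0000−6.0000)²) = 2.0000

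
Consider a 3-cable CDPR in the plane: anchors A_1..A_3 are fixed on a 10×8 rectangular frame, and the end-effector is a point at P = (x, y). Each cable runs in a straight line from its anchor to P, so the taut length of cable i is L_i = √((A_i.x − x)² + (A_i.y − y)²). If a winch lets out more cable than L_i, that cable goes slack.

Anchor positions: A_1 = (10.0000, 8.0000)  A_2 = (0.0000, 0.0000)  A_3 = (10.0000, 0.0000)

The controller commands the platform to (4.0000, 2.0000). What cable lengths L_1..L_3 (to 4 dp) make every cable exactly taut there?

L_1: Δ = A_1−P = (6.0000, 6.0000) → ‖Δ‖ = √72.0000 = 8.4853
L_2: Δ = A_2−P = (-4.0000, -2.0000) → ‖Δ‖ = √20.0000 = 4.4721
L_3: Δ = A_3−P = (6.0000, -2.0000) → ‖Δ‖ = √40.0000 = 6.3246

(8.4853, 4.4721, 6.3246)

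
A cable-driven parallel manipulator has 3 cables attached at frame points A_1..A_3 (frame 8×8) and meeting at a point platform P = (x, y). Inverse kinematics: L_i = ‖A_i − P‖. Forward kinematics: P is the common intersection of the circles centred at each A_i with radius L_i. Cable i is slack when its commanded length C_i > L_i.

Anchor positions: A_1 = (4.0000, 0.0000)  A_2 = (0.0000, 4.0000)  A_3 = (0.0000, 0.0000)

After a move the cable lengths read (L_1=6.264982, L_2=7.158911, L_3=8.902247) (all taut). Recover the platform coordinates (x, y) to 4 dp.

(7.0000, 5.5000)

circle eqns → linear via eq_j − eq_1; set q_j = A_j·A_j − L_j²
q_1 = 16.0000+0.0000−39.2500 = -23.2500
8.0000·x − 8.0000·y = q_1−q_2 = 12.0000
8.0000·x + 0.0000·y = q_1−q_3 = 56.0000
solve first two rows → x=7.0000, y=5.5000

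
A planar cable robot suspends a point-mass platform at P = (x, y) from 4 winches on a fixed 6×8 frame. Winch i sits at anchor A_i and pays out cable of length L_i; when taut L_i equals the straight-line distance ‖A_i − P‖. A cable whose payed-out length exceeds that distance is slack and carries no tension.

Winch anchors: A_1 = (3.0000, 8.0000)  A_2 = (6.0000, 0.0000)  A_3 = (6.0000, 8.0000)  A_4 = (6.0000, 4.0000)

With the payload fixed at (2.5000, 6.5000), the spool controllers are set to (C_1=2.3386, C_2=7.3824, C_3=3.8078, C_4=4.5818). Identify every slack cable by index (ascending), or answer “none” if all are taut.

cable 1: L_1 = ‖A_1−P‖ = 1.5811;  C_1 = 2.3386 → slack
cable 2: L_2 = ‖A_2−P‖ = 7.3824;  C_2 = 7.3824 → taut
cable 3: L_3 = ‖A_3−P‖ = 3.8079;  C_3 = 3.8078 → taut
cable 4: L_4 = ‖A_4−P‖ = 4.3012;  C_4 = 4.5818 → slack

1, 4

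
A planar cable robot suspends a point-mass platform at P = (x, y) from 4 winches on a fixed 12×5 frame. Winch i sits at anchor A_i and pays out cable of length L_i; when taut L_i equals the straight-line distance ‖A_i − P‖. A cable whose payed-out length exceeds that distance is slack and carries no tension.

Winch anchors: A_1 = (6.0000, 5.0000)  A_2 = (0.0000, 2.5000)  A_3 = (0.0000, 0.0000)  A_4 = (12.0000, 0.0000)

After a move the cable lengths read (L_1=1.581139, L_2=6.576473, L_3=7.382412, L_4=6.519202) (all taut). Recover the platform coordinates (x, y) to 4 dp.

(6.5000, 3.5000)

circle eqns → linear via eq_j − eq_1; set k_j = A_j·A_j − L_j²
k_1 = 36.0000+25.0000−2.5000 = 58.5000
12.0000·x + 5.0000·y = k_1−k_2 = 95.5000
12.0000·x + 10.0000·y = k_1−k_3 = 113.0000
-12.0000·x + 10.0000·y = k_1−k_4 = -43.0000
solve first two rows → x=6.5000, y=3.5000
check cable 4: ‖A_4−P‖² = 42.5000 ≈ L_4² = 42.5000 ✓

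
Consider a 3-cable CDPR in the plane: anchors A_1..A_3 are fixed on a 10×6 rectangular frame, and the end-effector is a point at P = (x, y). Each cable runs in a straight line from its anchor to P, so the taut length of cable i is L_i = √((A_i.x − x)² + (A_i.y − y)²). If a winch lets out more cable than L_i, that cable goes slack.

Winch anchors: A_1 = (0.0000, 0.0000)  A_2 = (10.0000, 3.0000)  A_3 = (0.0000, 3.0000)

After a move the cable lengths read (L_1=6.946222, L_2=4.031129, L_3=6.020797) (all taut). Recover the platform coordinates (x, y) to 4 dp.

expand ‖A_i−P‖²=L_i² and subtract eq 1 (c_i ≔ ‖A_i‖²−L_i²)
c_1 = 0.0000+0.0000−48.2500 = -48.2500
eq1−eq2 → [-20.0000  -6.0000]·P = -141.0000
eq1−eq3 → [0.0000  -6.0000]·P = -21.0000
2×2 solve → P = (6.0000, 3.5000)

(6.0000, 3.5000)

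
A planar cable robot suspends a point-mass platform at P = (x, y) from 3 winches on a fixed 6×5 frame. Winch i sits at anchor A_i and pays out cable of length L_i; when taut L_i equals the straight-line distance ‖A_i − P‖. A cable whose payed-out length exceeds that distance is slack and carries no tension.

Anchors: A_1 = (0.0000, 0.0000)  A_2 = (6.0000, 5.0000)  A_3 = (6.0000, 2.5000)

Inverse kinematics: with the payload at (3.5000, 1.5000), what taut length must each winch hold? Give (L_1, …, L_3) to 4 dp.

L_1: Δ = A_1−P = (-3.5000, -1.5000) → ‖Δ‖ = √14.5000 = 3.8079
L_2: Δ = A_2−P = (2.5000, 3.5000) → ‖Δ‖ = √18.5000 = 4.3012
L_3: Δ = A_3−P = (2.5000, 1.0000) → ‖Δ‖ = √7.2500 = 2.6926

(3.8079, 4.3012, 2.6926)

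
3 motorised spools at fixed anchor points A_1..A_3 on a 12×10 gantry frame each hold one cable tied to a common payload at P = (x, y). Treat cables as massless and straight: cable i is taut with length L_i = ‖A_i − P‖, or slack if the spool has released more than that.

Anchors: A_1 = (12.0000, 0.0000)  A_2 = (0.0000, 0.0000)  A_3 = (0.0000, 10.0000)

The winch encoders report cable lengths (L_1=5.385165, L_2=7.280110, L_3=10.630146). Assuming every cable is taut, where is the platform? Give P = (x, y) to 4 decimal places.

circle eqns → linear via eq_j − eq_1; set q_j = A_j·A_j − L_j²
q_1 = 144.0000+0.0000−29.0000 = 115.0000
24.0000·x + 0.0000·y = q_1−q_2 = 168.0000
24.0000·x − 20.0000·y = q_1−q_3 = 128.0000
solve first two rows → x=7.0000, y=2.0000

(7.0000, 2.0000)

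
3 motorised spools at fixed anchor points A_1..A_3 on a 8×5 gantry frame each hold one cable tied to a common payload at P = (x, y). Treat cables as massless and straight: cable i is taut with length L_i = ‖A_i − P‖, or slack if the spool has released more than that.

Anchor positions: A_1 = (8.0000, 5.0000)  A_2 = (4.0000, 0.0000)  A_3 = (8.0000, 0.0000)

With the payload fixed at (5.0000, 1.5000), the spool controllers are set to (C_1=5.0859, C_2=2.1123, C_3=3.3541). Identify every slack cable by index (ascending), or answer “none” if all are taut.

cable 1: L_1 = ‖A_1−P‖ = 4.6098;  C_1 = 5.0859 → slack
cable 2: L_2 = ‖A_2−P‖ = 1.8028;  C_2 = 2.1123 → slack
cable 3: L_3 = ‖A_3−P‖ = 3.3541;  C_3 = 3.3541 → taut

1, 2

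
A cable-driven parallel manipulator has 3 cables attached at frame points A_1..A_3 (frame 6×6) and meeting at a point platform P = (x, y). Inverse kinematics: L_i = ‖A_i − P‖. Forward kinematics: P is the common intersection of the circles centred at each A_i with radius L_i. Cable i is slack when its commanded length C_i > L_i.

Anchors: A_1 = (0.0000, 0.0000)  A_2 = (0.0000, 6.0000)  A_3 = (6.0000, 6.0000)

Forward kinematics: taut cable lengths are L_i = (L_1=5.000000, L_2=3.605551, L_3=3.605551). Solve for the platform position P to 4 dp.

(3.0000, 4.0000)

circle eqns → linear via eq_j − eq_1; set c_j = A_j·A_j − L_j²
c_1 = 0.0000+0.0000−25.0000 = -25.0000
0.0000·x − 12.0000·y = c_1−c_2 = -48.0000
-12.0000·x − 12.0000·y = c_1−c_3 = -84.0000
solve first two rows → x=3.0000, y=4.0000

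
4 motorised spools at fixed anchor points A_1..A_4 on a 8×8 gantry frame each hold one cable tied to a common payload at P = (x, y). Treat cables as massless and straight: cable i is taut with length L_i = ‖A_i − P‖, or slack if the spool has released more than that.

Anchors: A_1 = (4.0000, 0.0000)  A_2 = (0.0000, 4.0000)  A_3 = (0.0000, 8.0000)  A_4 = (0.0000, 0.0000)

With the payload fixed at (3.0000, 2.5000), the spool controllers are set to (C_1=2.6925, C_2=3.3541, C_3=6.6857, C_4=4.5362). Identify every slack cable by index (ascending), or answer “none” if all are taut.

cable 1: L_1 = ‖A_1−P‖ = 2.6926;  C_1 = 2.6925 → taut
cable 2: L_2 = ‖A_2−P‖ = 3.3541;  C_2 = 3.3541 → taut
cable 3: L_3 = ‖A_3−P‖ = 6.2650;  C_3 = 6.6857 → slack
cable 4: L_4 = ‖A_4−P‖ = 3.9051;  C_4 = 4.5362 → slack

3, 4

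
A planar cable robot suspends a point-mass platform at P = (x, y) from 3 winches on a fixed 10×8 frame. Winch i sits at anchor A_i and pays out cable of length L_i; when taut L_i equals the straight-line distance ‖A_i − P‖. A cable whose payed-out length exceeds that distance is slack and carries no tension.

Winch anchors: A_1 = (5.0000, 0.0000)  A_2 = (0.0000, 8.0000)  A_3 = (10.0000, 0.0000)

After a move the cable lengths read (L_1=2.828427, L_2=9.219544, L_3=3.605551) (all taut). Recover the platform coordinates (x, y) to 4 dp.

expand ‖A_i−P‖²=L_i² and subtract eq 1 (q_i ≔ ‖A_i‖²−L_i²)
q_1 = 25.0000+0.0000−8.0000 = 17.0000
eq1−eq2 → [10.0000  -16.0000]·P = 38.0000
eq1−eq3 → [-10.0000  0.0000]·P = -70.0000
2×2 solve → P = (7.0000, 2.0000)

(7.0000, 2.0000)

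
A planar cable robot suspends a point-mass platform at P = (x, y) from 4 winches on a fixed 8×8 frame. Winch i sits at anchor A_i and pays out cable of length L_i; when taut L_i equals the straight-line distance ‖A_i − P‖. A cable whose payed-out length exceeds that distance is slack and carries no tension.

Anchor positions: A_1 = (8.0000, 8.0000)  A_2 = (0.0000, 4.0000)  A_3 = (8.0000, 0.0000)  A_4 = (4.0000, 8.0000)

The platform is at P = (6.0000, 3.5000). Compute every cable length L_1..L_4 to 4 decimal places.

(4.9244, 6.0208, 4.0311, 4.9244)

L_1: Δ = A_1−P = (2.0000, 4.5000) → ‖Δ‖ = √24.2500 = 4.9244
L_2: Δ = A_2−P = (-6.0000, 0.5000) → ‖Δ‖ = √36.2500 = 6.0208
L_3: Δ = A_3−P = (2.0000, -3.5000) → ‖Δ‖ = √16.2500 = 4.0311
L_4: Δ = A_4−P = (-2.0000, 4.5000) → ‖Δ‖ = √24.2500 = 4.9244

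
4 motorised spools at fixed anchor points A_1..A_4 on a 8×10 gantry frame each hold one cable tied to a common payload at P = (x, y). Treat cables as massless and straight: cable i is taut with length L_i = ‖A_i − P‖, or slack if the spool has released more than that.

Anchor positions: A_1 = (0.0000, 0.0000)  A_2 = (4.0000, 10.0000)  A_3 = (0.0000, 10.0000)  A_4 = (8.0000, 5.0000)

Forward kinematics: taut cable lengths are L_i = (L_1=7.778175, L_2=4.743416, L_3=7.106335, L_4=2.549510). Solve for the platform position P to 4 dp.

each cable: (A_i−P)·(A_i−P) = L_i²; let q_i = ‖A_i‖²−L_i²
q_1 = 0.0000+0.0000−60.5000 = -60.5000
row 1: -8.0000x − 20.0000y = -154.0000  (q_2=93.5000)
row 2: 0.0000x − 20.0000y = -110.0000  (q_3=49.5000)
row 3: -16.0000x − 10.0000y = -143.0000  (q_4=82.5000)
Cramer on rows 1–2 → x = 5.5000, y = 5.5000
check cable 4: ‖A_4−P‖² = 6.5000 ≈ L_4² = 6.5000 ✓

(5.5000, 5.5000)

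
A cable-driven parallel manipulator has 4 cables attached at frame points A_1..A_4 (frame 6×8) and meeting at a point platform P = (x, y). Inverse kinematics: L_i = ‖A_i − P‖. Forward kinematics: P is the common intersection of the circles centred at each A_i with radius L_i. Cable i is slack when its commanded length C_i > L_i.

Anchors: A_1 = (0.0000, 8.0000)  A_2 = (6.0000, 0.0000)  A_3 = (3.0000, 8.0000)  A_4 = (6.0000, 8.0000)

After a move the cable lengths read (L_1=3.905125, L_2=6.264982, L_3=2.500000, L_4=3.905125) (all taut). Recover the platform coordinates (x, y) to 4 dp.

(3.0000, 5.5000)

each cable: (A_i−P)·(A_i−P) = L_i²; let k_i = ‖A_i‖²−L_i²
k_1 = 0.0000+64.0000−15.2500 = 48.7500
row 1: -12.0000x + 16.0000y = 52.0000  (k_2=-3.2500)
row 2: -6.0000x + 0.0000y = -18.0000  (k_3=66.7500)
row 3: -12.0000x + 0.0000y = -36.0000  (k_4=84.7500)
Cramer on rows 1–2 → x = 3.0000, y = 5.5000
check cable 4: ‖A_4−P‖² = 15.2500 ≈ L_4² = 15.2500 ✓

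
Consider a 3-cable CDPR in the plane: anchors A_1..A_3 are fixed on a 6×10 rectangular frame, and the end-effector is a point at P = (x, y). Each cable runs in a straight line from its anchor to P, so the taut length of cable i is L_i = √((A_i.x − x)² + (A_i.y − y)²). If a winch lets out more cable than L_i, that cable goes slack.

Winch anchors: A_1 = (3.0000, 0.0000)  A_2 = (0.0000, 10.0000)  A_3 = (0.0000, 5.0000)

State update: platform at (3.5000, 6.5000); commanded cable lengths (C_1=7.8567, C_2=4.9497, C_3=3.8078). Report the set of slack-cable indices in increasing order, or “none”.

1

cable 1: L_1 = ‖A_1−P‖ = 6.5192;  C_1 = 7.8567 → slack
cable 2: L_2 = ‖A_2−P‖ = 4.9497;  C_2 = 4.9497 → taut
cable 3: L_3 = ‖A_3−P‖ = 3.8079;  C_3 = 3.8078 → taut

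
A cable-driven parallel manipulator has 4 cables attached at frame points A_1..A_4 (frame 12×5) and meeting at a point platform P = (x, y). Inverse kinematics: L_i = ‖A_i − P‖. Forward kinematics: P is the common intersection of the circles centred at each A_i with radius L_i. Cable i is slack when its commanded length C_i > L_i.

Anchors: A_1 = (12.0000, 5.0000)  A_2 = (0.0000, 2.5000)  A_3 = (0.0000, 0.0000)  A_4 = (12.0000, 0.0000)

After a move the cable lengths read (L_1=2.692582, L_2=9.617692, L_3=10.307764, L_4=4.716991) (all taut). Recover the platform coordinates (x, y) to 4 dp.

expand ‖A_i−P‖²=L_i² and subtract eq 1 (k_i ≔ ‖A_i‖²−L_i²)
k_1 = 144.0000+25.0000−7.2500 = 161.7500
eq1−eq2 → [24.0000  5.0000]·P = 248.0000
eq1−eq3 → [24.0000  10.0000]·P = 268.0000
eq1−eq4 → [0.0000  10.0000]·P = 40.0000
2×2 solve → P = (9.5000, 4.0000)
check cable 4: ‖A_4−P‖² = 22.2500 ≈ L_4² = 22.2500 ✓

(9.5000, 4.0000)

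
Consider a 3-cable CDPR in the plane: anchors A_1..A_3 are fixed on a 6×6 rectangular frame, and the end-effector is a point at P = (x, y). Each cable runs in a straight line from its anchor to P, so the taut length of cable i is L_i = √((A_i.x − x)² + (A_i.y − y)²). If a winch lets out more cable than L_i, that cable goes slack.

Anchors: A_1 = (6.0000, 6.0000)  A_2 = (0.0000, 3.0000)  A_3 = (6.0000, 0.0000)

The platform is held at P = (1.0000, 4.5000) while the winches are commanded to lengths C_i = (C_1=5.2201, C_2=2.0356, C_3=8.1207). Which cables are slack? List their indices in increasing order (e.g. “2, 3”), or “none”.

2, 3

cable 1: L_1 = ‖A_1−P‖ = 5.2202;  C_1 = 5.2201 → taut
cable 2: L_2 = ‖A_2−P‖ = 1.8028;  C_2 = 2.0356 → slack
cable 3: L_3 = ‖A_3−P‖ = 6.7268;  C_3 = 8.1207 → slack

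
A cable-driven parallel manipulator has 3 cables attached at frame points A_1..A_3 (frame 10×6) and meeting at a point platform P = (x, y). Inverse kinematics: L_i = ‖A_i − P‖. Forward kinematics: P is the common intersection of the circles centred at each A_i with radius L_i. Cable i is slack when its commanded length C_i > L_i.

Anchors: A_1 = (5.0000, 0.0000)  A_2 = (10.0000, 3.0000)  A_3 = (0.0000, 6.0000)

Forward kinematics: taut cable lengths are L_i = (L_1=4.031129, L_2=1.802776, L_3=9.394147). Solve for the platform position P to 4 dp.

each cable: (A_i−P)·(A_i−P) = L_i²; let c_i = ‖A_i‖²−L_i²
c_1 = 25.0000+0.0000−16.2500 = 8.7500
row 1: -10.0000x − 6.0000y = -97.0000  (c_2=105.7500)
row 2: 10.0000x − 12.0000y = 61.0000  (c_3=-52.2500)
Cramer on rows 1–2 → x = 8.5000, y = 2.0000

(8.5000, 2.0000)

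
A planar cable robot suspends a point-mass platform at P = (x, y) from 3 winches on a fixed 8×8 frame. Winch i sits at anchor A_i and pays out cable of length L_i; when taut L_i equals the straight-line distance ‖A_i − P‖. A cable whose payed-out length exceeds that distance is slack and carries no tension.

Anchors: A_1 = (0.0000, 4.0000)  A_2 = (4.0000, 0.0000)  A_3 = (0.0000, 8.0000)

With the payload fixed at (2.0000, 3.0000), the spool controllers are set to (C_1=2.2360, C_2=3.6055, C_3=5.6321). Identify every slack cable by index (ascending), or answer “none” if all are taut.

i=1: geometric 2.2361 vs commanded 2.2360 ⇒ taut
i=2: geometric 3.6056 vs commanded 3.6055 ⇒ taut
i=3: geometric 5.3852 vs commanded 5.6321 ⇒ slack

3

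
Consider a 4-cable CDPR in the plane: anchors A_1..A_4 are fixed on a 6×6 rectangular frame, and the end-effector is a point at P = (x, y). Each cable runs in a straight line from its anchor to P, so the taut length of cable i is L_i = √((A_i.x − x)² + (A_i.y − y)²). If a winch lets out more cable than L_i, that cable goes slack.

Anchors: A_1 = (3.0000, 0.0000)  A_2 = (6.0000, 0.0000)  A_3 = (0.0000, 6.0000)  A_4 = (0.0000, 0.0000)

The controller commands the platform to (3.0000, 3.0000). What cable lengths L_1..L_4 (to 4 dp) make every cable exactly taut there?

(3.0000, 4.2426, 4.2426, 4.2426)

L_1: Δ = A_1−P = (0.0000, -3.0000) → ‖Δ‖ = √9.0000 = 3.0000
L_2: Δ = A_2−P = (3.0000, -3.0000) → ‖Δ‖ = √18.0000 = 4.2426
L_3: Δ = A_3−P = (-3.0000, 3.0000) → ‖Δ‖ = √18.0000 = 4.2426
L_4: Δ = A_4−P = (-3.0000, -3.0000) → ‖Δ‖ = √18.0000 = 4.2426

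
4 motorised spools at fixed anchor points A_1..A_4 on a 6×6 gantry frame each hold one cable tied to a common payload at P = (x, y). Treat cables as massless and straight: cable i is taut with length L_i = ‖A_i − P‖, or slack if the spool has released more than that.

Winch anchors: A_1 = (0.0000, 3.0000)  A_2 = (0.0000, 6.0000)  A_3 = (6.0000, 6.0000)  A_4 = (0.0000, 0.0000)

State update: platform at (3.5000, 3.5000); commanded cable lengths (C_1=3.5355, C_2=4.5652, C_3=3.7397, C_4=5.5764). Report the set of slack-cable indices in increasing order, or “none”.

2, 3, 4

i=1: geometric 3.5355 vs commanded 3.5355 ⇒ taut
i=2: geometric 4.3012 vs commanded 4.5652 ⇒ slack
i=3: geometric 3.5355 vs commanded 3.7397 ⇒ slack
i=4: geometric 4.9497 vs commanded 5.5764 ⇒ slack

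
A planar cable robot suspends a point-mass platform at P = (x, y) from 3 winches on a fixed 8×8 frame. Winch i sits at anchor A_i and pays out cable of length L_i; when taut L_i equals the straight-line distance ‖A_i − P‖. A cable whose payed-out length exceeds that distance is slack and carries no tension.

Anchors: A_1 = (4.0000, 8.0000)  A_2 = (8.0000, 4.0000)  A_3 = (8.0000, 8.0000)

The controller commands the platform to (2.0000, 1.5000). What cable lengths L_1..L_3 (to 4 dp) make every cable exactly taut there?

L_1 = √((4.0000−2.0000)² + (8.0000−1.5000)²) = 6.8007
L_2 = √((8.0000−2.0000)² + (4.0000−1.5000)²) = 6.5000
L_3 = √((8.0000−2.0000)² + (8.0000−1.5000)²) = 8.8459

(6.8007, 6.5000, 8.8459)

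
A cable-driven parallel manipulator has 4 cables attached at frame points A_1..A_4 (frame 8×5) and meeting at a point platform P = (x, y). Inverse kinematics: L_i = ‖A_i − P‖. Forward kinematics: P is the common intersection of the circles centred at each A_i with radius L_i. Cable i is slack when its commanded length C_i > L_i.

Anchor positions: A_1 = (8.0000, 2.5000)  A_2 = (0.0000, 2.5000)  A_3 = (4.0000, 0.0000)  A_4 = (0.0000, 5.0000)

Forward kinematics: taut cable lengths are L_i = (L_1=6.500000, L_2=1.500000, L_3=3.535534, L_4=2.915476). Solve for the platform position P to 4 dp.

each cable: (A_i−P)·(A_i−P) = L_i²; let k_i = ‖A_i‖²−L_i²
k_1 = 64.0000+6.2500−42.2500 = 28.0000
row 1: 16.0000x + 0.0000y = 24.0000  (k_2=4.0000)
row 2: 8.0000x + 5.0000y = 24.5000  (k_3=3.5000)
row 3: 16.0000x − 5.0000y = 11.5000  (k_4=16.5000)
Cramer on rows 1–2 → x = 1.5000, y = 2.5000
check cable 4: ‖A_4−P‖² = 8.5000 ≈ L_4² = 8.5000 ✓

(1.5000, 2.5000)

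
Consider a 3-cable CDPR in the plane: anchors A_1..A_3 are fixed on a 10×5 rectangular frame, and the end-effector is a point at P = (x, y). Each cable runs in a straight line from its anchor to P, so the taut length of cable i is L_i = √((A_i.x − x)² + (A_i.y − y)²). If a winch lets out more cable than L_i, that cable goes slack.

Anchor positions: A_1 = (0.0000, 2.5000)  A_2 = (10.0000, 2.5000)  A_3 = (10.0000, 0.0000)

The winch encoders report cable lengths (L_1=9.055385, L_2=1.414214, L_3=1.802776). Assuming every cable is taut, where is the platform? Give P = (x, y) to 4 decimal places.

each cable: (A_i−P)·(A_i−P) = L_i²; let k_i = ‖A_i‖²−L_i²
k_1 = 0.0000+6.2500−82.0000 = -75.7500
row 1: -20.0000x + 0.0000y = -180.0000  (k_2=104.2500)
row 2: -20.0000x + 5.0000y = -172.5000  (k_3=96.7500)
Cramer on rows 1–2 → x = 9.0000, y = 1.5000

(9.0000, 1.5000)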